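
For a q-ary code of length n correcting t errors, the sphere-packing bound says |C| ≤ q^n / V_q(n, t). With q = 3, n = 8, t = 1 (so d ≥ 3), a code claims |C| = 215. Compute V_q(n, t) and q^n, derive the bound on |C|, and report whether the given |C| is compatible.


V_q(n, t) = 17, q^n = 6561, Hamming bound = 385, |C| = 215 ≤ bound (satisfied).

Step 1: Compute V_q(n, t) = Σ_{j=0}^1 C(n, j) (q−1)^j.
  j = 0: C(8,0)·(2)^0 = 1·1 = 1.
  j = 1: C(8,1)·(2)^1 = 8·2 = 16.
  V_q(n, t) = 1 + 16 = 17.
Step 2: q^n = 3^8 = 6561.
Step 3: Hamming bound ⌊q^n / V_q(n,t)⌋ = ⌊6561/17⌋ = 385.
Step 4: Compare |C| = 215 to 385: satisfied.
The claimed |C| lies below the Hamming bound.


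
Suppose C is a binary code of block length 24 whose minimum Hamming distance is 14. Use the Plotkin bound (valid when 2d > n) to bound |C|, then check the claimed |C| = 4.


Plotkin bound M ≤ 6; given |C| = 4 ≤ bound (satisfied).

Check applicability: 2d = 28, n = 24.
2d − n = 4 > 0, so Plotkin applies.
Compute d/(2d−n) = 14/4 ≈ 3.5000.
⌊d/(2d−n)⌋ = 3.
Plotkin bound: M ≤ 2·3 = 6.
Given |C| = 4, check: satisfied.
This |C| is below the Plotkin bound.


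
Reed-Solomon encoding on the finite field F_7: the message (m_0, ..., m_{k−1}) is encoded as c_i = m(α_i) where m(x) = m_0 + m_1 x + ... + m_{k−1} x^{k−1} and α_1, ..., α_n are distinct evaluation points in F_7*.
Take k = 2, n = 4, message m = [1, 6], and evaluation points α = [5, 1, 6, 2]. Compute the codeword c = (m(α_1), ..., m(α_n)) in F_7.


c = [3, 0, 2, 6]

Message polynomial: m(x) = 1 + 6·x (mod 7).
For each evaluation point α_i, compute m(α_i) mod 7:
  α_1 = 5: Horner steps 6 → 3, so m(5) = 3.
  α_2 = 1: Horner steps 6 → 0, so m(1) = 0.
  α_3 = 6: Horner steps 6 → 2, so m(6) = 2.
  α_4 = 2: Horner steps 6 → 6, so m(2) = 6.
Codeword c = [3, 0, 2, 6] ∈ F_7^4.


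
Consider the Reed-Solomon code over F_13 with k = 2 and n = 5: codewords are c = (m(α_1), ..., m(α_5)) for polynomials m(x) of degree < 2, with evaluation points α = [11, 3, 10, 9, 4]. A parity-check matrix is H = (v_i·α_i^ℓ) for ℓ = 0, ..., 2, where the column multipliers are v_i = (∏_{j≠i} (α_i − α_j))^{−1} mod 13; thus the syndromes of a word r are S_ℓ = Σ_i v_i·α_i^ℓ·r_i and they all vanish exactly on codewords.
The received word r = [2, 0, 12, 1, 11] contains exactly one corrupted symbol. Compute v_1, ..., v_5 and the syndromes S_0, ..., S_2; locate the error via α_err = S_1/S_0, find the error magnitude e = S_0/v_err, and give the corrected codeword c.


S = (12, 2, 9), error at position 1, error magnitude e = 5, c = [10, 0, 12, 1, 11].

Step 1: column multipliers v_i = (∏_{j≠i}(α_i − α_j))^{−1} mod 13.
  i = 1 (α = 11): (11−3)(11−10)(11−9)(11−4) = 8·1·2·7 = 112 ≡ 8, so v_1 = 8^{−1} = 5 (mod 13).
  i = 2 (α = 3): (3−11)(3−10)(3−9)(3−4) = (−8)·(−7)·(−6)·(−1) = 336 ≡ 11, so v_2 = 11^{−1} = 6 (mod 13).
  i = 3 (α = 10): (10−11)(10−3)(10−9)(10−4) = (−1)·7·1·6 = −42 ≡ 10, so v_3 = 10^{−1} = 4 (mod 13).
  i = 4 (α = 9): (9−11)(9−3)(9−10)(9−4) = (−2)·6·(−1)·5 = 60 ≡ 8, so v_4 = 8^{−1} = 5 (mod 13).
  i = 5 (α = 4): (4−11)(4−3)(4−10)(4−9) = (−7)·1·(−6)·(−5) = −210 ≡ 11, so v_5 = 11^{−1} = 6 (mod 13).
  v = [5, 6, 4, 5, 6].
Step 2: syndromes of r = [2, 0, 12, 1, 11] (all sums mod 13).
  S_0 = Σ v_i r_i = 5·2 + 6·0 + 4·12 + 5·1 + 6·11 = 129 ≡ 12.
  S_1 = Σ v_i α_i r_i = 5·11·2 + 6·3·0 + 4·10·12 + 5·9·1 + 6·4·11 = 899 ≡ 2.
  α_i^2 mod 13 = [4, 9, 9, 3, 3].
  S_2 = Σ v_i α_i^2 r_i = 5·4·2 + 6·9·0 + 4·9·12 + 5·3·1 + 6·3·11 = 685 ≡ 9.
  S = (12, 2, 9) ≠ 0, so r is not a codeword (an error is present).
Step 3: locate the error. For a single error e at position i, S_ℓ = v_i·e·α_i^ℓ, so α_err = S_1/S_0.
  S_0^{−1} = 12^{−1} = 12 (mod 13), so α_err = 2·12 = 24 ≡ 11 = α_1. Error position i = 1.
  Consistency check: S_2/S_1 = 9·7 = 63 ≡ 11 = α_err ✓ (single-error assumption holds).
Step 4: error magnitude e = S_0/v_1 = S_0·∏_{j≠1}(α_1 − α_j) = 12·8 = 96 ≡ 5 (mod 13).
Step 5: correct position 1: c_1 = r_1 − e = 2 − 5 ≡ 10 (mod 13). Hence c = [10, 0, 12, 1, 11].
  Check: interpolating c through the α_i gives m(x) = 6 + 11·x (degree < 2) with m(α_i) = c_i for every i, so c is indeed a codeword.


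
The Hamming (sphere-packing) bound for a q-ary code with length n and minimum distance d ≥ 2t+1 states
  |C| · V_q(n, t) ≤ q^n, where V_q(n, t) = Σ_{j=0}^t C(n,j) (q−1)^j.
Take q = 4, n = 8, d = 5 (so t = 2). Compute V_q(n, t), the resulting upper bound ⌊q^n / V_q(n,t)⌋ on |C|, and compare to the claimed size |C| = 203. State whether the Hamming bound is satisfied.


V_q(n, t) = 277, q^n = 65536, Hamming bound = 236, |C| = 203 ≤ bound (satisfied).

Step 1: Compute V_q(n, t) = Σ_{j=0}^2 C(n, j) (q−1)^j.
  j = 0: C(8,0)·(3)^0 = 1·1 = 1.
  j = 1: C(8,1)·(3)^1 = 8·3 = 24.
  j = 2: C(8,2)·(3)^2 = 28·9 = 252.
  V_q(n, t) = 1 + 24 + 252 = 277.
Step 2: q^n = 4^8 = 65536.
Step 3: Hamming bound ⌊q^n / V_q(n,t)⌋ = ⌊65536/277⌋ = 236.
Step 4: Compare |C| = 203 to 236: satisfied.
The claimed |C| lies below the Hamming bound.


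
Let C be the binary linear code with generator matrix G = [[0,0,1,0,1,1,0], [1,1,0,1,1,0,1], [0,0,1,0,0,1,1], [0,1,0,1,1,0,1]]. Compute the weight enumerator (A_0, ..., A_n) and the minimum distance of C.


Weight distribution: A_0 = 1, A_1 = 1, A_2 = 2, A_3 = 4, A_4 = 3, A_5 = 3, A_6 = 2. Minimum distance d = 1.

Enumerate all 2^4 = 16 messages m ∈ F_2^4.
For each, compute codeword c = mG in F_2^7, then tally its weight.
  m = 0000 → c = 0000000, weight = 0.
  m = 1000 → c = 0010110, weight = 3.
  m = 0100 → c = 1101101, weight = 5.
  m = 1100 → c = 1111011, weight = 6.
  m = 0010 → c = 0010011, weight = 3.
  m = 1010 → c = 0000101, weight = 2.
  m = 0110 → c = 1111110, weight = 6.
  m = 1110 → c = 1101000, weight = 3.
  m = 0001 → c = 0101101, weight = 4.
  m = 1001 → c = 0111011, weight = 5.
  m = 0101 → c = 1000000, weight = 1.
  m = 1101 → c = 1010110, weight = 4.
  m = 0011 → c = 0111110, weight = 5.
  m = 1011 → c = 0101000, weight = 2.
  m = 0111 → c = 1010011, weight = 4.
  m = 1111 → c = 1000101, weight = 3.
Tally weights:
  weight 0: 1 codewords.
  weight 1: 1 codewords.
  weight 2: 2 codewords.
  weight 3: 4 codewords.
  weight 4: 3 codewords.
  weight 5: 3 codewords.
  weight 6: 2 codewords.
Minimum distance d = smallest w > 0 with A_w > 0 = 1.
Sanity: Σ A_w = 16 = 2^4 = 16 ✓.


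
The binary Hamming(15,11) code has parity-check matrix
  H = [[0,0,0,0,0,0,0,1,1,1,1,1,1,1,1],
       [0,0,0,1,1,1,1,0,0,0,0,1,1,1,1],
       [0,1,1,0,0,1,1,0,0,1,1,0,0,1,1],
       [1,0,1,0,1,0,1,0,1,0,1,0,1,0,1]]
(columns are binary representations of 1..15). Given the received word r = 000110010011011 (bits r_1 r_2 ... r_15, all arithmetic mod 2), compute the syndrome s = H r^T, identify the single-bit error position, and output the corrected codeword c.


s = (1, 1, 1, 1)^T, error position = 15, corrected codeword c = 000110010011010

Compute s = H r^T mod 2 one row at a time:
  s_1 = 1 + 0 + 0 + 1 + 1 + 0 + 1 + 1 = 5 ≡ 1 (mod 2).
  s_2 = 1 + 1 + 0 + 0 + 1 + 0 + 1 + 1 = 5 ≡ 1 (mod 2).
  s_3 = 0 + 0 + 0 + 0 + 0 + 1 + 1 + 1 = 3 ≡ 1 (mod 2).
  s_4 = 0 + 0 + 1 + 0 + 0 + 1 + 0 + 1 = 3 ≡ 1 (mod 2).
s = (1, 1, 1, 1)^T — this equals column 15 of H (binary 1111), so error is at position 15.
Correct: flip bit 15 of r = 000110010011011 to get c = 000110010011010.


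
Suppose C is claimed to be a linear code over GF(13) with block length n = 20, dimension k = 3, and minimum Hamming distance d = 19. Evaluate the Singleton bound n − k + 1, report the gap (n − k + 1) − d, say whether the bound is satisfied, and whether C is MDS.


Singleton RHS = n − k + 1 = 18, slack = -1, bound violated (no such code; not MDS).

Singleton bound: d ≤ n − k + 1.
Here n = 20, k = 3, so n − k + 1 = 18.
Given d = 19, check d ≤ 18: NO.
Slack = (n − k + 1) − d = -1.
The slack is negative: d = 19 exceeds n − k + 1 = 18 by 1, so the Singleton bound is violated and no linear [20, 3, 19]_13 code can exist. In particular it is not MDS (MDS requires d = n − k + 1 exactly).
Description: the claimed parameters are [20, 3, 19]_13; such a code would be impossible (violates the Singleton bound).


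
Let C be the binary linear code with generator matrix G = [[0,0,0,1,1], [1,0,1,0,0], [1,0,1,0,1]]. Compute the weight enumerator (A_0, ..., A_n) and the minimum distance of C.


Weight distribution: A_0 = 1, A_1 = 2, A_2 = 2, A_3 = 2, A_4 = 1. Minimum distance d = 1.

Enumerate all 2^3 = 8 messages m ∈ F_2^3.
For each, compute codeword c = mG in F_2^5, then tally its weight.
  m = 000 → c = 00000, weight = 0.
  m = 100 → c = 00011, weight = 2.
  m = 010 → c = 10100, weight = 2.
  m = 110 → c = 10111, weight = 4.
  m = 001 → c = 10101, weight = 3.
  m = 101 → c = 10110, weight = 3.
  m = 011 → c = 00001, weight = 1.
  m = 111 → c = 00010, weight = 1.
Tally weights:
  weight 0: 1 codewords.
  weight 1: 2 codewords.
  weight 2: 2 codewords.
  weight 3: 2 codewords.
  weight 4: 1 codewords.
Minimum distance d = smallest w > 0 with A_w > 0 = 1.
Sanity: Σ A_w = 8 = 2^3 = 8 ✓.


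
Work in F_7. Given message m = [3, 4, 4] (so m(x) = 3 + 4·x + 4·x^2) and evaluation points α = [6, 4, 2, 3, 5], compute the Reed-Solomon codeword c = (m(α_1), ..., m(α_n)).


c = [3, 6, 6, 2, 4]

Message polynomial: m(x) = 3 + 4·x + 4·x^2 (mod 7).
For each evaluation point α_i, compute m(α_i) mod 7:
  α_1 = 6: Horner steps 4 → 0 → 3, so m(6) = 3.
  α_2 = 4: Horner steps 4 → 6 → 6, so m(4) = 6.
  α_3 = 2: Horner steps 4 → 5 → 6, so m(2) = 6.
  α_4 = 3: Horner steps 4 → 2 → 2, so m(3) = 2.
  α_5 = 5: Horner steps 4 → 3 → 4, so m(5) = 4.
Codeword c = [3, 6, 6, 2, 4] ∈ F_7^5.


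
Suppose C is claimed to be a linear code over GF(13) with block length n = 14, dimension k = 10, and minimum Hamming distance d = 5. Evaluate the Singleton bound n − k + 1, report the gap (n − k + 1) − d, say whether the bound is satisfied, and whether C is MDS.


Singleton RHS = n − k + 1 = 5, slack = 0, bound satisfied, MDS.

Singleton bound: d ≤ n − k + 1.
Here n = 14, k = 10, so n − k + 1 = 5.
Given d = 5, check d ≤ 5: YES.
Slack = (n − k + 1) − d = 0.
The code is MDS (slack = 0).
Description: the claimed parameters are [14, 10, 5]_13; such a code would be MDS (meets Singleton bound).


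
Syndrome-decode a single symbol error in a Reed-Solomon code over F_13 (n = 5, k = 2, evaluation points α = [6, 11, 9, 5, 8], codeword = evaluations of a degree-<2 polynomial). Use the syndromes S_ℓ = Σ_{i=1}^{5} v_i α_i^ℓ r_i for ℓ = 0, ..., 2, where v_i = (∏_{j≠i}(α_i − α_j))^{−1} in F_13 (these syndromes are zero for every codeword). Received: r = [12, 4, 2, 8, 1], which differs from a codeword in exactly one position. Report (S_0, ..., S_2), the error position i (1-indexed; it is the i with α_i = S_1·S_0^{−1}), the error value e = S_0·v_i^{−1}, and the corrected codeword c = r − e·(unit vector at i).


S = (7, 9, 6), error at position 4, error magnitude e = 10, c = [12, 4, 2, 11, 1].

Step 1: column multipliers v_i = (∏_{j≠i}(α_i − α_j))^{−1} mod 13.
  i = 1 (α = 6): (6−11)(6−9)(6−5)(6−8) = (−5)·(−3)·1·(−2) = −30 ≡ 9, so v_1 = 9^{−1} = 3 (mod 13).
  i = 2 (α = 11): (11−6)(11−9)(11−5)(11−8) = 5·2·6·3 = 180 ≡ 11, so v_2 = 11^{−1} = 6 (mod 13).
  i = 3 (α = 9): (9−6)(9−11)(9−5)(9−8) = 3·(−2)·4·1 = −24 ≡ 2, so v_3 = 2^{−1} = 7 (mod 13).
  i = 4 (α = 5): (5−6)(5−11)(5−9)(5−8) = (−1)·(−6)·(−4)·(−3) = 72 ≡ 7, so v_4 = 7^{−1} = 2 (mod 13).
  i = 5 (α = 8): (8−6)(8−11)(8−9)(8−5) = 2·(−3)·(−1)·3 = 18 ≡ 5, so v_5 = 5^{−1} = 8 (mod 13).
  v = [3, 6, 7, 2, 8].
Step 2: syndromes of r = [12, 4, 2, 8, 1] (all sums mod 13).
  S_0 = Σ v_i r_i = 3·12 + 6·4 + 7·2 + 2·8 + 8·1 = 98 ≡ 7.
  S_1 = Σ v_i α_i r_i = 3·6·12 + 6·11·4 + 7·9·2 + 2·5·8 + 8·8·1 = 750 ≡ 9.
  α_i^2 mod 13 = [10, 4, 3, 12, 12].
  S_2 = Σ v_i α_i^2 r_i = 3·10·12 + 6·4·4 + 7·3·2 + 2·12·8 + 8·12·1 = 786 ≡ 6.
  S = (7, 9, 6) ≠ 0, so r is not a codeword (an error is present).
Step 3: locate the error. For a single error e at position i, S_ℓ = v_i·e·α_i^ℓ, so α_err = S_1/S_0.
  S_0^{−1} = 7^{−1} = 2 (mod 13), so α_err = 9·2 = 18 ≡ 5 = α_4. Error position i = 4.
  Consistency check: S_2/S_1 = 6·3 = 18 ≡ 5 = α_err ✓ (single-error assumption holds).
Step 4: error magnitude e = S_0/v_4 = S_0·∏_{j≠4}(α_4 − α_j) = 7·7 = 49 ≡ 10 (mod 13).
Step 5: correct position 4: c_4 = r_4 − e = 8 − 10 ≡ 11 (mod 13). Hence c = [12, 4, 2, 11, 1].
  Check: interpolating c through the α_i gives m(x) = 6 + 1·x (degree < 2) with m(α_i) = c_i for every i, so c is indeed a codeword.


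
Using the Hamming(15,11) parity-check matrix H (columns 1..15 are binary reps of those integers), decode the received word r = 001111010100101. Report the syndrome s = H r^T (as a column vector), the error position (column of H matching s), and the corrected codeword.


s = (0, 1, 0, 0)^T, error position = 4, corrected codeword c = 001011010100101

Compute s = H r^T mod 2 one row at a time:
  s_1 = 1 + 0 + 1 + 0 + 0 + 1 + 0 + 1 = 4 ≡ 0 (mod 2).
  s_2 = 1 + 1 + 1 + 0 + 0 + 1 + 0 + 1 = 5 ≡ 1 (mod 2).
  s_3 = 0 + 1 + 1 + 0 + 1 + 0 + 0 + 1 = 4 ≡ 0 (mod 2).
  s_4 = 0 + 1 + 1 + 0 + 0 + 0 + 1 + 1 = 4 ≡ 0 (mod 2).
s = (0, 1, 0, 0)^T — this equals column 4 of H (binary 0100), so error is at position 4.
Correct: flip bit 4 of r = 001111010100101 to get c = 001011010100101.


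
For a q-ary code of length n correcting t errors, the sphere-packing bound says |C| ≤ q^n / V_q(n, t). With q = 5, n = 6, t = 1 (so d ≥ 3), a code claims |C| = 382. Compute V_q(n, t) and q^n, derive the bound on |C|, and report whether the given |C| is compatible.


V_q(n, t) = 25, q^n = 15625, Hamming bound = 625, |C| = 382 ≤ bound (satisfied).

Step 1: Compute V_q(n, t) = Σ_{j=0}^1 C(n, j) (q−1)^j.
  j = 0: C(6,0)·(4)^0 = 1·1 = 1.
  j = 1: C(6,1)·(4)^1 = 6·4 = 24.
  V_q(n, t) = 1 + 24 = 25.
Step 2: q^n = 5^6 = 15625.
Step 3: Hamming bound ⌊q^n / V_q(n,t)⌋ = ⌊15625/25⌋ = 625.
Step 4: Compare |C| = 382 to 625: satisfied.
The claimed |C| lies below the Hamming bound.


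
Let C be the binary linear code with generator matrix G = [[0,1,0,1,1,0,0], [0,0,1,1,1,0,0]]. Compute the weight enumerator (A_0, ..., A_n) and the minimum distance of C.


Weight distribution: A_0 = 1, A_2 = 1, A_3 = 2. Minimum distance d = 2.

Enumerate all 2^2 = 4 messages m ∈ F_2^2.
For each, compute codeword c = mG in F_2^7, then tally its weight.
  m = 00 → c = 0000000, weight = 0.
  m = 10 → c = 0101100, weight = 3.
  m = 01 → c = 0011100, weight = 3.
  m = 11 → c = 0110000, weight = 2.
Tally weights:
  weight 0: 1 codewords.
  weight 2: 1 codewords.
  weight 3: 2 codewords.
Minimum distance d = smallest w > 0 with A_w > 0 = 2.
Sanity: Σ A_w = 4 = 2^2 = 4 ✓.


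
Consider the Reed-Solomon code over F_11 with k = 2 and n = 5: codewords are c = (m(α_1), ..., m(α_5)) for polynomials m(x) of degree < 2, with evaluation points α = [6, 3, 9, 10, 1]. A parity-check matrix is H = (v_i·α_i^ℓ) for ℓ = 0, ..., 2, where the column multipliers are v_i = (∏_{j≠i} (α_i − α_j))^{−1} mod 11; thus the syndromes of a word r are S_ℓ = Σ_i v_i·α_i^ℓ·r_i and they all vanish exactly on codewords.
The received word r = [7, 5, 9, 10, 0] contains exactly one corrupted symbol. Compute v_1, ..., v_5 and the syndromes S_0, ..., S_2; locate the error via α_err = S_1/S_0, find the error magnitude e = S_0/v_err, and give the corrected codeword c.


S = (7, 4, 7), error at position 4, error magnitude e = 4, c = [7, 5, 9, 6, 0].

Step 1: column multipliers v_i = (∏_{j≠i}(α_i − α_j))^{−1} mod 11.
  i = 1 (α = 6): (6−3)(6−9)(6−10)(6−1) = 3·(−3)·(−4)·5 = 180 ≡ 4, so v_1 = 4^{−1} = 3 (mod 11).
  i = 2 (α = 3): (3−6)(3−9)(3−10)(3−1) = (−3)·(−6)·(−7)·2 = −252 ≡ 1, so v_2 = 1^{−1} = 1 (mod 11).
  i = 3 (α = 9): (9−6)(9−3)(9−10)(9−1) = 3·6·(−1)·8 = −144 ≡ 10, so v_3 = 10^{−1} = 10 (mod 11).
  i = 4 (α = 10): (10−6)(10−3)(10−9)(10−1) = 4·7·1·9 = 252 ≡ 10, so v_4 = 10^{−1} = 10 (mod 11).
  i = 5 (α = 1): (1−6)(1−3)(1−9)(1−10) = (−5)·(−2)·(−8)·(−9) = 720 ≡ 5, so v_5 = 5^{−1} = 9 (mod 11).
  v = [3, 1, 10, 10, 9].
Step 2: syndromes of r = [7, 5, 9, 10, 0] (all sums mod 11).
  S_0 = Σ v_i r_i = 3·7 + 1·5 + 10·9 + 10·10 + 9·0 = 216 ≡ 7.
  S_1 = Σ v_i α_i r_i = 3·6·7 + 1·3·5 + 10·9·9 + 10·10·10 + 9·1·0 = 1951 ≡ 4.
  α_i^2 mod 11 = [3, 9, 4, 1, 1].
  S_2 = Σ v_i α_i^2 r_i = 3·3·7 + 1·9·5 + 10·4·9 + 10·1·10 + 9·1·0 = 568 ≡ 7.
  S = (7, 4, 7) ≠ 0, so r is not a codeword (an error is present).
Step 3: locate the error. For a single error e at position i, S_ℓ = v_i·e·α_i^ℓ, so α_err = S_1/S_0.
  S_0^{−1} = 7^{−1} = 8 (mod 11), so α_err = 4·8 = 32 ≡ 10 = α_4. Error position i = 4.
  Consistency check: S_2/S_1 = 7·3 = 21 ≡ 10 = α_err ✓ (single-error assumption holds).
Step 4: error magnitude e = S_0/v_4 = S_0·∏_{j≠4}(α_4 − α_j) = 7·10 = 70 ≡ 4 (mod 11).
Step 5: correct position 4: c_4 = r_4 − e = 10 − 4 ≡ 6 (mod 11). Hence c = [7, 5, 9, 6, 0].
  Check: interpolating c through the α_i gives m(x) = 3 + 8·x (degree < 2) with m(α_i) = c_i for every i, so c is indeed a codeword.


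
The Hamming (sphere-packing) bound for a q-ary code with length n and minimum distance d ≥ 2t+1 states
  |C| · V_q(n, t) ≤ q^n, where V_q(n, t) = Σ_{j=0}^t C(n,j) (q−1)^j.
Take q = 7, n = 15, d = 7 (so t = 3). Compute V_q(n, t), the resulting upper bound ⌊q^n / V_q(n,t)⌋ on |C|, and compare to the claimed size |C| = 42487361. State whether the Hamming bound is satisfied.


V_q(n, t) = 102151, q^n = 4747561509943, Hamming bound = 46475918, |C| = 42487361 ≤ bound (satisfied).

Step 1: Compute V_q(n, t) = Σ_{j=0}^3 C(n, j) (q−1)^j.
  j = 0: C(15,0)·(6)^0 = 1·1 = 1.
  j = 1: C(15,1)·(6)^1 = 15·6 = 90.
  j = 2: C(15,2)·(6)^2 = 105·36 = 3780.
  j = 3: C(15,3)·(6)^3 = 455·216 = 98280.
  V_q(n, t) = 1 + 90 + 3780 + 98280 = 102151.
Step 2: q^n = 7^15 = 4747561509943.
Step 3: Hamming bound ⌊q^n / V_q(n,t)⌋ = ⌊4747561509943/102151⌋ = 46475918.
Step 4: Compare |C| = 42487361 to 46475918: satisfied.
The claimed |C| lies below the Hamming bound.


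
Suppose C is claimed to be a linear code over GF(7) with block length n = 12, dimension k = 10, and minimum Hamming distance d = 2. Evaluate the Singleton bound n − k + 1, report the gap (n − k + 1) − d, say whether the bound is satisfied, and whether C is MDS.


Singleton RHS = n − k + 1 = 3, slack = 1, bound satisfied, not MDS.

Singleton bound: d ≤ n − k + 1.
Here n = 12, k = 10, so n − k + 1 = 3.
Given d = 2, check d ≤ 3: YES.
Slack = (n − k + 1) − d = 1.
The code is NOT MDS (slack = 1 > 0).
Description: the claimed parameters are [12, 10, 2]_7; such a code would be non-MDS.


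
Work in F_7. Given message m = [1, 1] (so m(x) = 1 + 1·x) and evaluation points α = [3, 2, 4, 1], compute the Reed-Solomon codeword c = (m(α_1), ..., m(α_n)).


c = [4, 3, 5, 2]

Message polynomial: m(x) = 1 + 1·x (mod 7).
For each evaluation point α_i, compute m(α_i) mod 7:
  α_1 = 3: Horner steps 1 → 4, so m(3) = 4.
  α_2 = 2: Horner steps 1 → 3, so m(2) = 3.
  α_3 = 4: Horner steps 1 → 5, so m(4) = 5.
  α_4 = 1: Horner steps 1 → 2, so m(1) = 2.
Codeword c = [4, 3, 5, 2] ∈ F_7^4.


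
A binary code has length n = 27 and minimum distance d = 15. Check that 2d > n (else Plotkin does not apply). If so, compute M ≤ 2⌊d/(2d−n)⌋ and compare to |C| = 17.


Plotkin bound M ≤ 10; given |C| = 17 > bound (violated).

Check applicability: 2d = 30, n = 27.
2d − n = 3 > 0, so Plotkin applies.
Compute d/(2d−n) = 15/3 ≈ 5.0000.
⌊d/(2d−n)⌋ = 5.
Plotkin bound: M ≤ 2·5 = 10.
Given |C| = 17, check: VIOLATED.
This |C| is above the Plotkin bound, so no binary code with n = 27, d = 15 and 17 codewords exists.


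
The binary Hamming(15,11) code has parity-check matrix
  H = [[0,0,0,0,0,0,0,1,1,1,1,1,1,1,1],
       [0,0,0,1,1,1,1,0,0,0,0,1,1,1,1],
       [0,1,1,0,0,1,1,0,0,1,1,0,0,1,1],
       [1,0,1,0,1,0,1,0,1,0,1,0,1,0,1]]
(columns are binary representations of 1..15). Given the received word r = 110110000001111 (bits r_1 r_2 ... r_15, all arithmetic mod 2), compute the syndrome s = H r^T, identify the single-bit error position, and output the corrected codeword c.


s = (0, 0, 1, 0)^T, error position = 2, corrected codeword c = 100110000001111

Compute s = H r^T mod 2 one row at a time:
  s_1 = 0 + 0 + 0 + 0 + 1 + 1 + 1 + 1 = 4 ≡ 0 (mod 2).
  s_2 = 1 + 1 + 0 + 0 + 1 + 1 + 1 + 1 = 6 ≡ 0 (mod 2).
  s_3 = 1 + 0 + 0 + 0 + 0 + 0 + 1 + 1 = 3 ≡ 1 (mod 2).
  s_4 = 1 + 0 + 1 + 0 + 0 + 0 + 1 + 1 = 4 ≡ 0 (mod 2).
s = (0, 0, 1, 0)^T — this equals column 2 of H (binary 0010), so error is at position 2.
Correct: flip bit 2 of r = 110110000001111 to get c = 100110000001111.


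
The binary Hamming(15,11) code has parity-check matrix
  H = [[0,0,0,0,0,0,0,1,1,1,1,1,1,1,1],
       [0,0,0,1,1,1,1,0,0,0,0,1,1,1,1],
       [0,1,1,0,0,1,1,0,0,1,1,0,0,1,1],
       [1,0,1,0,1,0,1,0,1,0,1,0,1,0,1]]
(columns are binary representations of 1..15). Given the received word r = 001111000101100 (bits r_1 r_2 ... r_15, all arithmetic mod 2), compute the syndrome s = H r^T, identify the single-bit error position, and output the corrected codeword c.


s = (1, 1, 1, 1)^T, error position = 15, corrected codeword c = 001111000101101

Compute s = H r^T mod 2 one row at a time:
  s_1 = 0 + 0 + 1 + 0 + 1 + 1 + 0 + 0 = 3 ≡ 1 (mod 2).
  s_2 = 1 + 1 + 1 + 0 + 1 + 1 + 0 + 0 = 5 ≡ 1 (mod 2).
  s_3 = 0 + 1 + 1 + 0 + 1 + 0 + 0 + 0 = 3 ≡ 1 (mod 2).
  s_4 = 0 + 1 + 1 + 0 + 0 + 0 + 1 + 0 = 3 ≡ 1 (mod 2).
s = (1, 1, 1, 1)^T — this equals column 15 of H (binary 1111), so error is at position 15.
Correct: flip bit 15 of r = 001111000101100 to get c = 001111000101101.


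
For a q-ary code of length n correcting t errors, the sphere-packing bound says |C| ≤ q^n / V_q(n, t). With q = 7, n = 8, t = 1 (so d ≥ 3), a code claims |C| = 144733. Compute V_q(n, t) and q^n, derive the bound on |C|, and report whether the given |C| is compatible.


V_q(n, t) = 49, q^n = 5764801, Hamming bound = 117649, |C| = 144733 > bound (violated).

Step 1: Compute V_q(n, t) = Σ_{j=0}^1 C(n, j) (q−1)^j.
  j = 0: C(8,0)·(6)^0 = 1·1 = 1.
  j = 1: C(8,1)·(6)^1 = 8·6 = 48.
  V_q(n, t) = 1 + 48 = 49.
Step 2: q^n = 7^8 = 5764801.
Step 3: Hamming bound ⌊q^n / V_q(n,t)⌋ = ⌊5764801/49⌋ = 117649.
Step 4: Compare |C| = 144733 to 117649: violated.
The claimed |C| lies above the Hamming bound, so no 7-ary code of length 8 with d ≥ 3 can have 144733 codewords.


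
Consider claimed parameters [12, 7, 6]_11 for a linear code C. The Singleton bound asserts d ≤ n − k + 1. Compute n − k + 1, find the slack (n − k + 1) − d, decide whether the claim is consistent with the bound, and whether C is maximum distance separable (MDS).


Singleton RHS = n − k + 1 = 6, slack = 0, bound satisfied, MDS.

Singleton bound: d ≤ n − k + 1.
Here n = 12, k = 7, so n − k + 1 = 6.
Given d = 6, check d ≤ 6: YES.
Slack = (n − k + 1) − d = 0.
The code is MDS (slack = 0).
Description: the claimed parameters are [12, 7, 6]_11; such a code would be MDS (meets Singleton bound).


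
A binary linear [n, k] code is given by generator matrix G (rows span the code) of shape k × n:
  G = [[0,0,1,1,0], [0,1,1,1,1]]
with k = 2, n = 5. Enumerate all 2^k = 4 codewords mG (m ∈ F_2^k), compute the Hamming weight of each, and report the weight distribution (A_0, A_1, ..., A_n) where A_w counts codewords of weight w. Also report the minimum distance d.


Weight distribution: A_0 = 1, A_2 = 2, A_4 = 1. Minimum distance d = 2.

Enumerate all 2^2 = 4 messages m ∈ F_2^2.
For each, compute codeword c = mG in F_2^5, then tally its weight.
  m = 00 → c = 00000, weight = 0.
  m = 10 → c = 00110, weight = 2.
  m = 01 → c = 01111, weight = 4.
  m = 11 → c = 01001, weight = 2.
Tally weights:
  weight 0: 1 codewords.
  weight 2: 2 codewords.
  weight 4: 1 codewords.
Minimum distance d = smallest w > 0 with A_w > 0 = 2.
Sanity: Σ A_w = 4 = 2^2 = 4 ✓.


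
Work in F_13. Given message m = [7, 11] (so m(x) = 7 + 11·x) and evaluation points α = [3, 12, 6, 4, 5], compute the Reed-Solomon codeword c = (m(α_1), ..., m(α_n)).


c = [1, 9, 8, 12, 10]

Message polynomial: m(x) = 7 + 11·x (mod 13).
For each evaluation point α_i, compute m(α_i) mod 13:
  α_1 = 3: Horner steps 11 → 1, so m(3) = 1.
  α_2 = 12: Horner steps 11 → 9, so m(12) = 9.
  α_3 = 6: Horner steps 11 → 8, so m(6) = 8.
  α_4 = 4: Horner steps 11 → 12, so m(4) = 12.
  α_5 = 5: Horner steps 11 → 10, so m(5) = 10.
Codeword c = [1, 9, 8, 12, 10] ∈ F_13^5.


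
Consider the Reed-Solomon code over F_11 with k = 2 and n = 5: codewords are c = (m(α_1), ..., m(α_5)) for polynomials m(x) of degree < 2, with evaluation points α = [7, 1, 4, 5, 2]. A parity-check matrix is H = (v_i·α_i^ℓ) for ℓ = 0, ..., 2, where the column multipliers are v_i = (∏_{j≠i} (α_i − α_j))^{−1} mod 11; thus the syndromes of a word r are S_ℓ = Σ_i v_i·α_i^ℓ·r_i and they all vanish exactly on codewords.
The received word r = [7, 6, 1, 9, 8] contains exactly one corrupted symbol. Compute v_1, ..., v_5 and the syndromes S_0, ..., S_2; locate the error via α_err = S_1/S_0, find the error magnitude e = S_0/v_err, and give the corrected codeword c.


S = (8, 7, 2), error at position 4, error magnitude e = 6, c = [7, 6, 1, 3, 8].

Step 1: column multipliers v_i = (∏_{j≠i}(α_i − α_j))^{−1} mod 11.
  i = 1 (α = 7): (7−1)(7−4)(7−5)(7−2) = 6·3·2·5 = 180 ≡ 4, so v_1 = 4^{−1} = 3 (mod 11).
  i = 2 (α = 1): (1−7)(1−4)(1−5)(1−2) = (−6)·(−3)·(−4)·(−1) = 72 ≡ 6, so v_2 = 6^{−1} = 2 (mod 11).
  i = 3 (α = 4): (4−7)(4−1)(4−5)(4−2) = (−3)·3·(−1)·2 = 18 ≡ 7, so v_3 = 7^{−1} = 8 (mod 11).
  i = 4 (α = 5): (5−7)(5−1)(5−4)(5−2) = (−2)·4·1·3 = −24 ≡ 9, so v_4 = 9^{−1} = 5 (mod 11).
  i = 5 (α = 2): (2−7)(2−1)(2−4)(2−5) = (−5)·1·(−2)·(−3) = −30 ≡ 3, so v_5 = 3^{−1} = 4 (mod 11).
  v = [3, 2, 8, 5, 4].
Step 2: syndromes of r = [7, 6, 1, 9, 8] (all sums mod 11).
  S_0 = Σ v_i r_i = 3·7 + 2·6 + 8·1 + 5·9 + 4·8 = 118 ≡ 8.
  S_1 = Σ v_i α_i r_i = 3·7·7 + 2·1·6 + 8·4·1 + 5·5·9 + 4·2·8 = 480 ≡ 7.
  α_i^2 mod 11 = [5, 1, 5, 3, 4].
  S_2 = Σ v_i α_i^2 r_i = 3·5·7 + 2·1·6 + 8·5·1 + 5·3·9 + 4·4·8 = 420 ≡ 2.
  S = (8, 7, 2) ≠ 0, so r is not a codeword (an error is present).
Step 3: locate the error. For a single error e at position i, S_ℓ = v_i·e·α_i^ℓ, so α_err = S_1/S_0.
  S_0^{−1} = 8^{−1} = 7 (mod 11), so α_err = 7·7 = 49 ≡ 5 = α_4. Error position i = 4.
  Consistency check: S_2/S_1 = 2·8 = 16 ≡ 5 = α_err ✓ (single-error assumption holds).
Step 4: error magnitude e = S_0/v_4 = S_0·∏_{j≠4}(α_4 − α_j) = 8·9 = 72 ≡ 6 (mod 11).
Step 5: correct position 4: c_4 = r_4 − e = 9 − 6 ≡ 3 (mod 11). Hence c = [7, 6, 1, 3, 8].
  Check: interpolating c through the α_i gives m(x) = 4 + 2·x (degree < 2) with m(α_i) = c_i for every i, so c is indeed a codeword.


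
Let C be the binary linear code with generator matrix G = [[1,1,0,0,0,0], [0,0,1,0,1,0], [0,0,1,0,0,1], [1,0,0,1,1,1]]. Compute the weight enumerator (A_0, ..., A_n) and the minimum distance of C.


Weight distribution: A_0 = 1, A_2 = 6, A_4 = 9. Minimum distance d = 2.

Enumerate all 2^4 = 16 messages m ∈ F_2^4.
For each, compute codeword c = mG in F_2^6, then tally its weight.
  m = 0000 → c = 000000, weight = 0.
  m = 1000 → c = 110000, weight = 2.
  m = 0100 → c = 001010, weight = 2.
  m = 1100 → c = 111010, weight = 4.
  m = 0010 → c = 001001, weight = 2.
  m = 1010 → c = 111001, weight = 4.
  m = 0110 → c = 000011, weight = 2.
  m = 1110 → c = 110011, weight = 4.
  m = 0001 → c = 100111, weight = 4.
  m = 1001 → c = 010111, weight = 4.
  m = 0101 → c = 101101, weight = 4.
  m = 1101 → c = 011101, weight = 4.
  m = 0011 → c = 101110, weight = 4.
  m = 1011 → c = 011110, weight = 4.
  m = 0111 → c = 100100, weight = 2.
  m = 1111 → c = 010100, weight = 2.
Tally weights:
  weight 0: 1 codewords.
  weight 2: 6 codewords.
  weight 4: 9 codewords.
Minimum distance d = smallest w > 0 with A_w > 0 = 2.
Sanity: Σ A_w = 16 = 2^4 = 16 ✓.


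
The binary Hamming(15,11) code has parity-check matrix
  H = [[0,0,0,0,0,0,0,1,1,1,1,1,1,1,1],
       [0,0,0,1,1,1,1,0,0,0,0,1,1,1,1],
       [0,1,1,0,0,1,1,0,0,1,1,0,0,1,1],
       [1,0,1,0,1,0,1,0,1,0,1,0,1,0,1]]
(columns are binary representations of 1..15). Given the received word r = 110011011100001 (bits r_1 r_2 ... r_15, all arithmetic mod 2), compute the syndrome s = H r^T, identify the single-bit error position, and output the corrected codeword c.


s = (0, 1, 0, 0)^T, error position = 4, corrected codeword c = 110111011100001

Compute s = H r^T mod 2 one row at a time:
  s_1 = 1 + 1 + 1 + 0 + 0 + 0 + 0 + 1 = 4 ≡ 0 (mod 2).
  s_2 = 0 + 1 + 1 + 0 + 0 + 0 + 0 + 1 = 3 ≡ 1 (mod 2).
  s_3 = 1 + 0 + 1 + 0 + 1 + 0 + 0 + 1 = 4 ≡ 0 (mod 2).
  s_4 = 1 + 0 + 1 + 0 + 1 + 0 + 0 + 1 = 4 ≡ 0 (mod 2).
s = (0, 1, 0, 0)^T — this equals column 4 of H (binary 0100), so error is at position 4.
Correct: flip bit 4 of r = 110011011100001 to get c = 110111011100001.


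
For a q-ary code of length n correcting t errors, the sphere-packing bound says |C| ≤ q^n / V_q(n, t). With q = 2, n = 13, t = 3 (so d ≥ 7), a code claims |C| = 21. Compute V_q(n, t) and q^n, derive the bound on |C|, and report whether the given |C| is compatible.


V_q(n, t) = 378, q^n = 8192, Hamming bound = 21, |C| = 21 ≤ bound (satisfied).

Step 1: Compute V_q(n, t) = Σ_{j=0}^3 C(n, j) (q−1)^j.
  j = 0: C(13,0)·(1)^0 = 1·1 = 1.
  j = 1: C(13,1)·(1)^1 = 13·1 = 13.
  j = 2: C(13,2)·(1)^2 = 78·1 = 78.
  j = 3: C(13,3)·(1)^3 = 286·1 = 286.
  V_q(n, t) = 1 + 13 + 78 + 286 = 378.
Step 2: q^n = 2^13 = 8192.
Step 3: Hamming bound ⌊q^n / V_q(n,t)⌋ = ⌊8192/378⌋ = 21.
Step 4: Compare |C| = 21 to 21: satisfied.
The claimed |C| lies at the Hamming bound (tight).


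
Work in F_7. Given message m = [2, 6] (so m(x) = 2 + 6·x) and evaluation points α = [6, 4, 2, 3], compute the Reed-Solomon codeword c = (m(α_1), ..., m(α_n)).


c = [3, 5, 0, 6]

Message polynomial: m(x) = 2 + 6·x (mod 7).
For each evaluation point α_i, compute m(α_i) mod 7:
  α_1 = 6: Horner steps 6 → 3, so m(6) = 3.
  α_2 = 4: Horner steps 6 → 5, so m(4) = 5.
  α_3 = 2: Horner steps 6 → 0, so m(2) = 0.
  α_4 = 3: Horner steps 6 → 6, so m(3) = 6.
Codeword c = [3, 5, 0, 6] ∈ F_7^4.


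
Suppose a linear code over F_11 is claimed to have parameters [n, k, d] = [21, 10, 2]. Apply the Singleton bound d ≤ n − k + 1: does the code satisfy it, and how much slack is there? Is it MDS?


Singleton RHS = n − k + 1 = 12, slack = 10, bound satisfied, not MDS.

Singleton bound: d ≤ n − k + 1.
Here n = 21, k = 10, so n − k + 1 = 12.
Given d = 2, check d ≤ 12: YES.
Slack = (n − k + 1) − d = 10.
The code is NOT MDS (slack = 10 > 0).
Description: the claimed parameters are [21, 10, 2]_11; such a code would be non-MDS.


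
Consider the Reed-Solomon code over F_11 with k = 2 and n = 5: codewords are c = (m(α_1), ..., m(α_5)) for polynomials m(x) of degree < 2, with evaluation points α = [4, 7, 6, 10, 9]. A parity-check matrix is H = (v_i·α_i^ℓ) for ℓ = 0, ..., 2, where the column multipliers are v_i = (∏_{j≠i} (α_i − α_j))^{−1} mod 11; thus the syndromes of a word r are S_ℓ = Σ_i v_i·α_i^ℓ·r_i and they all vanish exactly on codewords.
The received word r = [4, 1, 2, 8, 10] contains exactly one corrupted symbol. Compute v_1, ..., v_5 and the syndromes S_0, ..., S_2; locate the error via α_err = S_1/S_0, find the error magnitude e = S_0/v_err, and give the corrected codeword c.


S = (9, 2, 9), error at position 4, error magnitude e = 10, c = [4, 1, 2, 9, 10].

Step 1: column multipliers v_i = (∏_{j≠i}(α_i − α_j))^{−1} mod 11.
  i = 1 (α = 4): (4−7)(4−6)(4−10)(4−9) = (−3)·(−2)·(−6)·(−5) = 180 ≡ 4, so v_1 = 4^{−1} = 3 (mod 11).
  i = 2 (α = 7): (7−4)(7−6)(7−10)(7−9) = 3·1·(−3)·(−2) = 18 ≡ 7, so v_2 = 7^{−1} = 8 (mod 11).
  i = 3 (α = 6): (6−4)(6−7)(6−10)(6−9) = 2·(−1)·(−4)·(−3) = −24 ≡ 9, so v_3 = 9^{−1} = 5 (mod 11).
  i = 4 (α = 10): (10−4)(10−7)(10−6)(10−9) = 6·3·4·1 = 72 ≡ 6, so v_4 = 6^{−1} = 2 (mod 11).
  i = 5 (α = 9): (9−4)(9−7)(9−6)(9−10) = 5·2·3·(−1) = −30 ≡ 3, so v_5 = 3^{−1} = 4 (mod 11).
  v = [3, 8, 5, 2, 4].
Step 2: syndromes of r = [4, 1, 2, 8, 10] (all sums mod 11).
  S_0 = Σ v_i r_i = 3·4 + 8·1 + 5·2 + 2·8 + 4·10 = 86 ≡ 9.
  S_1 = Σ v_i α_i r_i = 3·4·4 + 8·7·1 + 5·6·2 + 2·10·8 + 4·9·10 = 684 ≡ 2.
  α_i^2 mod 11 = [5, 5, 3, 1, 4].
  S_2 = Σ v_i α_i^2 r_i = 3·5·4 + 8·5·1 + 5·3·2 + 2·1·8 + 4·4·10 = 306 ≡ 9.
  S = (9, 2, 9) ≠ 0, so r is not a codeword (an error is present).
Step 3: locate the error. For a single error e at position i, S_ℓ = v_i·e·α_i^ℓ, so α_err = S_1/S_0.
  S_0^{−1} = 9^{−1} = 5 (mod 11), so α_err = 2·5 = 10 ≡ 10 = α_4. Error position i = 4.
  Consistency check: S_2/S_1 = 9·6 = 54 ≡ 10 = α_err ✓ (single-error assumption holds).
Step 4: error magnitude e = S_0/v_4 = S_0·∏_{j≠4}(α_4 − α_j) = 9·6 = 54 ≡ 10 (mod 11).
Step 5: correct position 4: c_4 = r_4 − e = 8 − 10 ≡ 9 (mod 11). Hence c = [4, 1, 2, 9, 10].
  Check: interpolating c through the α_i gives m(x) = 8 + 10·x (degree < 2) with m(α_i) = c_i for every i, so c is indeed a codeword.


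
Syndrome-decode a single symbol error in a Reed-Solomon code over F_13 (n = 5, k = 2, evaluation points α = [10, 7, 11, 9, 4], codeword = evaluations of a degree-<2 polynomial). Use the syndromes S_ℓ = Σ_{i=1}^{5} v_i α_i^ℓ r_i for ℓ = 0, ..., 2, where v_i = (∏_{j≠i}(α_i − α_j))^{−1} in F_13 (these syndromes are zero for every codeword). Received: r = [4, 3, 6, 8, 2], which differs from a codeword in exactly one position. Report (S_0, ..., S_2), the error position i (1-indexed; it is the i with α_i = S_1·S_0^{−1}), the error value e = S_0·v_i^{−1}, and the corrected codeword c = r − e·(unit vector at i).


S = (8, 10, 6), error at position 3, error magnitude e = 6, c = [4, 3, 0, 8, 2].

Step 1: column multipliers v_i = (∏_{j≠i}(α_i − α_j))^{−1} mod 13.
  i = 1 (α = 10): (10−7)(10−11)(10−9)(10−4) = 3·(−1)·1·6 = −18 ≡ 8, so v_1 = 8^{−1} = 5 (mod 13).
  i = 2 (α = 7): (7−10)(7−11)(7−9)(7−4) = (−3)·(−4)·(−2)·3 = −72 ≡ 6, so v_2 = 6^{−1} = 11 (mod 13).
  i = 3 (α = 11): (11−10)(11−7)(11−9)(11−4) = 1·4·2·7 = 56 ≡ 4, so v_3 = 4^{−1} = 10 (mod 13).
  i = 4 (α = 9): (9−10)(9−7)(9−11)(9−4) = (−1)·2·(−2)·5 = 20 ≡ 7, so v_4 = 7^{−1} = 2 (mod 13).
  i = 5 (α = 4): (4−10)(4−7)(4−11)(4−9) = (−6)·(−3)·(−7)·(−5) = 630 ≡ 6, so v_5 = 6^{−1} = 11 (mod 13).
  v = [5, 11, 10, 2, 11].
Step 2: syndromes of r = [4, 3, 6, 8, 2] (all sums mod 13).
  S_0 = Σ v_i r_i = 5·4 + 11·3 + 10·6 + 2·8 + 11·2 = 151 ≡ 8.
  S_1 = Σ v_i α_i r_i = 5·10·4 + 11·7·3 + 10·11·6 + 2·9·8 + 11·4·2 = 1323 ≡ 10.
  α_i^2 mod 13 = [9, 10, 4, 3, 3].
  S_2 = Σ v_i α_i^2 r_i = 5·9·4 + 11·10·3 + 10·4·6 + 2·3·8 + 11·3·2 = 864 ≡ 6.
  S = (8, 10, 6) ≠ 0, so r is not a codeword (an error is present).
Step 3: locate the error. For a single error e at position i, S_ℓ = v_i·e·α_i^ℓ, so α_err = S_1/S_0.
  S_0^{−1} = 8^{−1} = 5 (mod 13), so α_err = 10·5 = 50 ≡ 11 = α_3. Error position i = 3.
  Consistency check: S_2/S_1 = 6·4 = 24 ≡ 11 = α_err ✓ (single-error assumption holds).
Step 4: error magnitude e = S_0/v_3 = S_0·∏_{j≠3}(α_3 − α_j) = 8·4 = 32 ≡ 6 (mod 13).
Step 5: correct position 3: c_3 = r_3 − e = 6 − 6 ≡ 0 (mod 13). Hence c = [4, 3, 0, 8, 2].
  Check: interpolating c through the α_i gives m(x) = 5 + 9·x (degree < 2) with m(α_i) = c_i for every i, so c is indeed a codeword.


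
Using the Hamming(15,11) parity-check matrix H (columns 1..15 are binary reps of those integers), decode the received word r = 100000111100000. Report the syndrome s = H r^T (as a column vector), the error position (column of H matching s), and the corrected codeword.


s = (1, 1, 0, 1)^T, error position = 13, corrected codeword c = 100000111100100

Compute s = H r^T mod 2 one row at a time:
  s_1 = 1 + 1 + 1 + 0 + 0 + 0 + 0 + 0 = 3 ≡ 1 (mod 2).
  s_2 = 0 + 0 + 0 + 1 + 0 + 0 + 0 + 0 = 1 ≡ 1 (mod 2).
  s_3 = 0 + 0 + 0 + 1 + 1 + 0 + 0 + 0 = 2 ≡ 0 (mod 2).
  s_4 = 1 + 0 + 0 + 1 + 1 + 0 + 0 + 0 = 3 ≡ 1 (mod 2).
s = (1, 1, 0, 1)^T — this equals column 13 of H (binary 1101), so error is at position 13.
Correct: flip bit 13 of r = 100000111100000 to get c = 100000111100100.


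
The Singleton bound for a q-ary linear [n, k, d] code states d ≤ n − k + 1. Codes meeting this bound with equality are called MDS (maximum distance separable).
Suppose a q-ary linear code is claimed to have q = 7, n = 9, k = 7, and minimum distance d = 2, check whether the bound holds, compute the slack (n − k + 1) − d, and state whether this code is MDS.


Singleton RHS = n − k + 1 = 3, slack = 1, bound satisfied, not MDS.

Singleton bound: d ≤ n − k + 1.
Here n = 9, k = 7, so n − k + 1 = 3.
Given d = 2, check d ≤ 3: YES.
Slack = (n − k + 1) − d = 1.
The code is NOT MDS (slack = 1 > 0).
Description: the claimed parameters are [9, 7, 2]_7; such a code would be non-MDS.


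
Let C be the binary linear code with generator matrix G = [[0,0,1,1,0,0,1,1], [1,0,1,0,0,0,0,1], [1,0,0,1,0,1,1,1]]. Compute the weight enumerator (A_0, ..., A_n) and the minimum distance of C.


Weight distribution: A_0 = 1, A_2 = 1, A_3 = 3, A_4 = 2, A_5 = 1. Minimum distance d = 2.

Enumerate all 2^3 = 8 messages m ∈ F_2^3.
For each, compute codeword c = mG in F_2^8, then tally its weight.
  m = 000 → c = 00000000, weight = 0.
  m = 100 → c = 00110011, weight = 4.
  m = 010 → c = 10100001, weight = 3.
  m = 110 → c = 10010010, weight = 3.
  m = 001 → c = 10010111, weight = 5.
  m = 101 → c = 10100100, weight = 3.
  m = 011 → c = 00110110, weight = 4.
  m = 111 → c = 00000101, weight = 2.
Tally weights:
  weight 0: 1 codewords.
  weight 2: 1 codewords.
  weight 3: 3 codewords.
  weight 4: 2 codewords.
  weight 5: 1 codewords.
Minimum distance d = smallest w > 0 with A_w > 0 = 2.
Sanity: Σ A_w = 8 = 2^3 = 8 ✓.


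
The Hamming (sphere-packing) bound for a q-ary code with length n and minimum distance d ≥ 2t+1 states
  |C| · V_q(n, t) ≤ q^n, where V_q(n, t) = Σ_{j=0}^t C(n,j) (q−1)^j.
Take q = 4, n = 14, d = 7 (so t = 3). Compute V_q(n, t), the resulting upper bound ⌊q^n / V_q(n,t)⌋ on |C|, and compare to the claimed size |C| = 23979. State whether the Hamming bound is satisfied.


V_q(n, t) = 10690, q^n = 268435456, Hamming bound = 25110, |C| = 23979 ≤ bound (satisfied).

Step 1: Compute V_q(n, t) = Σ_{j=0}^3 C(n, j) (q−1)^j.
  j = 0: C(14,0)·(3)^0 = 1·1 = 1.
  j = 1: C(14,1)·(3)^1 = 14·3 = 42.
  j = 2: C(14,2)·(3)^2 = 91·9 = 819.
  j = 3: C(14,3)·(3)^3 = 364·27 = 9828.
  V_q(n, t) = 1 + 42 + 819 + 9828 = 10690.
Step 2: q^n = 4^14 = 268435456.
Step 3: Hamming bound ⌊q^n / V_q(n,t)⌋ = ⌊268435456/10690⌋ = 25110.
Step 4: Compare |C| = 23979 to 25110: satisfied.
The claimed |C| lies below the Hamming bound.


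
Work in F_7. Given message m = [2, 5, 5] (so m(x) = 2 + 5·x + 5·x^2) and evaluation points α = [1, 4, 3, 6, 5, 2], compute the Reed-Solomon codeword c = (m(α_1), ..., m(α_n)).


c = [5, 4, 6, 2, 5, 4]

Message polynomial: m(x) = 2 + 5·x + 5·x^2 (mod 7).
For each evaluation point α_i, compute m(α_i) mod 7:
  α_1 = 1: Horner steps 5 → 3 → 5, so m(1) = 5.
  α_2 = 4: Horner steps 5 → 4 → 4, so m(4) = 4.
  α_3 = 3: Horner steps 5 → 6 → 6, so m(3) = 6.
  α_4 = 6: Horner steps 5 → 0 → 2, so m(6) = 2.
  α_5 = 5: Horner steps 5 → 2 → 5, so m(5) = 5.
  α_6 = 2: Horner steps 5 → 1 → 4, so m(2) = 4.
Codeword c = [5, 4, 6, 2, 5, 4] ∈ F_7^6.
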